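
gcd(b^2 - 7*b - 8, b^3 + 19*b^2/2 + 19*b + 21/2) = b + 1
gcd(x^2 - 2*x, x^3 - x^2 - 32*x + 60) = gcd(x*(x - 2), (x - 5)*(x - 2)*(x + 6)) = x - 2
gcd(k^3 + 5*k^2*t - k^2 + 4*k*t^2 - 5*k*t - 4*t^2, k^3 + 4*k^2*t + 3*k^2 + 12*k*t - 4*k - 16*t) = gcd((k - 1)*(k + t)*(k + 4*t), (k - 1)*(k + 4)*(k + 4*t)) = k^2 + 4*k*t - k - 4*t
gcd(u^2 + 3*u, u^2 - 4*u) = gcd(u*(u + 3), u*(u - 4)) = u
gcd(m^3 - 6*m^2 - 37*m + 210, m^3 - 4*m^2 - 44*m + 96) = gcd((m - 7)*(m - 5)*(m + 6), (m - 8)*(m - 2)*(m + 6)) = m + 6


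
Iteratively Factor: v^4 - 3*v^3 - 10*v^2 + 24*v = (v + 3)*(v^3 - 6*v^2 + 8*v) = v*(v + 3)*(v^2 - 6*v + 8) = v*(v - 4)*(v + 3)*(v - 2)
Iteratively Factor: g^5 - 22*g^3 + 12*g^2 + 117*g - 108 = (g - 3)*(g^4 + 3*g^3 - 13*g^2 - 27*g + 36) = (g - 3)*(g + 3)*(g^3 - 13*g + 12) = (g - 3)^2*(g + 3)*(g^2 + 3*g - 4) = (g - 3)^2*(g - 1)*(g + 3)*(g + 4)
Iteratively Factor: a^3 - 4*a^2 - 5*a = (a + 1)*(a^2 - 5*a) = (a - 5)*(a + 1)*(a)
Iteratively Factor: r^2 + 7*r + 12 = (r + 3)*(r + 4)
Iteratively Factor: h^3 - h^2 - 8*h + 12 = (h - 2)*(h^2 + h - 6) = (h - 2)*(h + 3)*(h - 2)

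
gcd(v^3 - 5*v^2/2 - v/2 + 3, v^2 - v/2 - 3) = v - 2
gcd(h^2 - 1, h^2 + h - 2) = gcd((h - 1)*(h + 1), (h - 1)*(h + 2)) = h - 1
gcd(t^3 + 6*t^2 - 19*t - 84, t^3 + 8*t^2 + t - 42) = t^2 + 10*t + 21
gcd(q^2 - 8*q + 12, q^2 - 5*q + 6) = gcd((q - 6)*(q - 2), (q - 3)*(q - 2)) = q - 2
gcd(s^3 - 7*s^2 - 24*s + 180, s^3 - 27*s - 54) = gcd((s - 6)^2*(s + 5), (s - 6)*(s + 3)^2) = s - 6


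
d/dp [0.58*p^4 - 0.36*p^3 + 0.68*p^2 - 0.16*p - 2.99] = 2.32*p^3 - 1.08*p^2 + 1.36*p - 0.16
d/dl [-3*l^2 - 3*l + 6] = -6*l - 3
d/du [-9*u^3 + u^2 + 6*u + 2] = -27*u^2 + 2*u + 6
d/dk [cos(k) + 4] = -sin(k)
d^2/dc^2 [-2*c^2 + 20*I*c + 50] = -4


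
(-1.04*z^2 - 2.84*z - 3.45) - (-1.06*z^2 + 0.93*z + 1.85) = 0.02*z^2 - 3.77*z - 5.3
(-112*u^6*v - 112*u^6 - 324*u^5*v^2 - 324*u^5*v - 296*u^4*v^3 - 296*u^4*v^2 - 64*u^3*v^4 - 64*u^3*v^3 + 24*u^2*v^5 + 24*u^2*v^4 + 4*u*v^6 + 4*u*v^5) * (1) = -112*u^6*v - 112*u^6 - 324*u^5*v^2 - 324*u^5*v - 296*u^4*v^3 - 296*u^4*v^2 - 64*u^3*v^4 - 64*u^3*v^3 + 24*u^2*v^5 + 24*u^2*v^4 + 4*u*v^6 + 4*u*v^5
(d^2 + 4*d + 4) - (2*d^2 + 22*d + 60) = -d^2 - 18*d - 56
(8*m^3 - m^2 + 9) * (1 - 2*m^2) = -16*m^5 + 2*m^4 + 8*m^3 - 19*m^2 + 9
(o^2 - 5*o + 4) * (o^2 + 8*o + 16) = o^4 + 3*o^3 - 20*o^2 - 48*o + 64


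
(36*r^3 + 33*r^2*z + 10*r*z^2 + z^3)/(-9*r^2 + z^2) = (12*r^2 + 7*r*z + z^2)/(-3*r + z)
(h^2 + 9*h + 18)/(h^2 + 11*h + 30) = (h + 3)/(h + 5)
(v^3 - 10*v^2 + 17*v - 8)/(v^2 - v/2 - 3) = 2*(-v^3 + 10*v^2 - 17*v + 8)/(-2*v^2 + v + 6)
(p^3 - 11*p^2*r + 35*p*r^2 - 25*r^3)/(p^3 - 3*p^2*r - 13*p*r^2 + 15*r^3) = (p - 5*r)/(p + 3*r)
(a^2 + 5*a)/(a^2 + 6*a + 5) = a/(a + 1)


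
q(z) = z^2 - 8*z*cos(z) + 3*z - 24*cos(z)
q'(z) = 8*z*sin(z) + 2*z + 24*sin(z) - 8*cos(z) + 3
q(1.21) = -6.80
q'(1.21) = 34.11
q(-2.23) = 2.06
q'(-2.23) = -1.43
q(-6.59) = 51.04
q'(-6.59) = -9.13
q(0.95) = -14.63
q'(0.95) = 25.95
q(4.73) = 35.47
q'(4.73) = -49.51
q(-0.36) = -20.72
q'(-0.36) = -12.65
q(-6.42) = 49.06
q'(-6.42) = -14.03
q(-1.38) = -4.69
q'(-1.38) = -14.00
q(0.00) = -24.00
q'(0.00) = -5.00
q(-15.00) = 107.07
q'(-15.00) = 41.51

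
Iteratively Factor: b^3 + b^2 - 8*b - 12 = (b + 2)*(b^2 - b - 6) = (b - 3)*(b + 2)*(b + 2)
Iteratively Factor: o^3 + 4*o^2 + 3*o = (o + 1)*(o^2 + 3*o) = o*(o + 1)*(o + 3)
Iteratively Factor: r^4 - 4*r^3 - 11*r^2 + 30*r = (r)*(r^3 - 4*r^2 - 11*r + 30) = r*(r + 3)*(r^2 - 7*r + 10) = r*(r - 2)*(r + 3)*(r - 5)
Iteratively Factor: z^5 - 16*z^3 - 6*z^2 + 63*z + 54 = (z + 1)*(z^4 - z^3 - 15*z^2 + 9*z + 54) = (z + 1)*(z + 2)*(z^3 - 3*z^2 - 9*z + 27) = (z + 1)*(z + 2)*(z + 3)*(z^2 - 6*z + 9) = (z - 3)*(z + 1)*(z + 2)*(z + 3)*(z - 3)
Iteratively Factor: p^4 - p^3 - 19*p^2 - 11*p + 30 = (p - 5)*(p^3 + 4*p^2 + p - 6) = (p - 5)*(p - 1)*(p^2 + 5*p + 6) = (p - 5)*(p - 1)*(p + 2)*(p + 3)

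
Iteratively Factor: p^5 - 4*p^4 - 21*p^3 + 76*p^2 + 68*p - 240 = (p + 4)*(p^4 - 8*p^3 + 11*p^2 + 32*p - 60) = (p - 5)*(p + 4)*(p^3 - 3*p^2 - 4*p + 12) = (p - 5)*(p + 2)*(p + 4)*(p^2 - 5*p + 6) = (p - 5)*(p - 2)*(p + 2)*(p + 4)*(p - 3)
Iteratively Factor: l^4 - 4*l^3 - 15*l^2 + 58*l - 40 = (l + 4)*(l^3 - 8*l^2 + 17*l - 10) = (l - 5)*(l + 4)*(l^2 - 3*l + 2) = (l - 5)*(l - 1)*(l + 4)*(l - 2)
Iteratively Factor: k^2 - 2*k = (k - 2)*(k)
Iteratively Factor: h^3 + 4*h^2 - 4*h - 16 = (h - 2)*(h^2 + 6*h + 8) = (h - 2)*(h + 4)*(h + 2)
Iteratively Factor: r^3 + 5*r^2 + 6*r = (r + 3)*(r^2 + 2*r) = r*(r + 3)*(r + 2)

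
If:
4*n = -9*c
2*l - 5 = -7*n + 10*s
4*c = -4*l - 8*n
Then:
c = -8*s/7 - 4/7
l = -4*s - 2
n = 18*s/7 + 9/7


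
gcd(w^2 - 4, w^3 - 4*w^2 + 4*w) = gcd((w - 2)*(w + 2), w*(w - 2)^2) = w - 2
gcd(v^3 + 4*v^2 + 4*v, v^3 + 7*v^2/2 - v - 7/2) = 1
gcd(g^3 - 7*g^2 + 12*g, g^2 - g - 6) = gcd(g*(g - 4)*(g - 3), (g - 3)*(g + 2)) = g - 3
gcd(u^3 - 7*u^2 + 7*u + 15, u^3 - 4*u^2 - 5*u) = u^2 - 4*u - 5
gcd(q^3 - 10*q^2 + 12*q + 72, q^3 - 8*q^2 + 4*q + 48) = q^2 - 4*q - 12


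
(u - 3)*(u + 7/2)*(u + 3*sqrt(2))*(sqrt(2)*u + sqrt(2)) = sqrt(2)*u^4 + 3*sqrt(2)*u^3/2 + 6*u^3 - 10*sqrt(2)*u^2 + 9*u^2 - 60*u - 21*sqrt(2)*u/2 - 63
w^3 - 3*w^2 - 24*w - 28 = (w - 7)*(w + 2)^2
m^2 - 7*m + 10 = (m - 5)*(m - 2)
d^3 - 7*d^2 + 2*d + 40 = (d - 5)*(d - 4)*(d + 2)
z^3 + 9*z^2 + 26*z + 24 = (z + 2)*(z + 3)*(z + 4)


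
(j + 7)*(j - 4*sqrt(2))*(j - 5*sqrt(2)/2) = j^3 - 13*sqrt(2)*j^2/2 + 7*j^2 - 91*sqrt(2)*j/2 + 20*j + 140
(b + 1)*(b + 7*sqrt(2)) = b^2 + b + 7*sqrt(2)*b + 7*sqrt(2)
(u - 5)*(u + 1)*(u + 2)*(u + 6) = u^4 + 4*u^3 - 25*u^2 - 88*u - 60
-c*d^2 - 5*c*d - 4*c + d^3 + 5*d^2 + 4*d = (-c + d)*(d + 1)*(d + 4)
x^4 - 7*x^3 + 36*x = x*(x - 6)*(x - 3)*(x + 2)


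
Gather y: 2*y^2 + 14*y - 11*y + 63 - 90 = 2*y^2 + 3*y - 27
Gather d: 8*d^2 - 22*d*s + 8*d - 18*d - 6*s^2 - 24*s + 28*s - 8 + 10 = 8*d^2 + d*(-22*s - 10) - 6*s^2 + 4*s + 2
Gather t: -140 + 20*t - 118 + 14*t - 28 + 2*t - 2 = 36*t - 288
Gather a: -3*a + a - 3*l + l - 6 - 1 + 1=-2*a - 2*l - 6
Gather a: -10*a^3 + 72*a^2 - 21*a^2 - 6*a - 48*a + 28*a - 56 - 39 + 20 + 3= -10*a^3 + 51*a^2 - 26*a - 72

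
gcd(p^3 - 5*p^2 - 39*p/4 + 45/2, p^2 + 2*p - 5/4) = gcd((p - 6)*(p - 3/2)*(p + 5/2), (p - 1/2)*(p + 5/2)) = p + 5/2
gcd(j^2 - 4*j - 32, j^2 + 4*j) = j + 4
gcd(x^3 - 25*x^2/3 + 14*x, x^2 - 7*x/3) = x^2 - 7*x/3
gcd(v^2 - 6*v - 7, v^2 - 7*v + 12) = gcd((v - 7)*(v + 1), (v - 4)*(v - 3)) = 1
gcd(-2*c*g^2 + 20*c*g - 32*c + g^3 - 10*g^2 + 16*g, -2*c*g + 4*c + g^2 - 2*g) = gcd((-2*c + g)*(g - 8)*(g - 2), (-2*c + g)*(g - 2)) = 2*c*g - 4*c - g^2 + 2*g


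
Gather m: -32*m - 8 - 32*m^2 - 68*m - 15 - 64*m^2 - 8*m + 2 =-96*m^2 - 108*m - 21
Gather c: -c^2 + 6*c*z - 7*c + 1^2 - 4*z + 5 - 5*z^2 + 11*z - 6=-c^2 + c*(6*z - 7) - 5*z^2 + 7*z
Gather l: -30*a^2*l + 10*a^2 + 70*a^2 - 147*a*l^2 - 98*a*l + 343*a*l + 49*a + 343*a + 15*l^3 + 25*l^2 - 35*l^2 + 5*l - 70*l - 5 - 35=80*a^2 + 392*a + 15*l^3 + l^2*(-147*a - 10) + l*(-30*a^2 + 245*a - 65) - 40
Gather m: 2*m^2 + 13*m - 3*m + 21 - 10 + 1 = 2*m^2 + 10*m + 12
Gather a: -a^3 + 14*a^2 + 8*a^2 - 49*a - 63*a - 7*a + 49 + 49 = -a^3 + 22*a^2 - 119*a + 98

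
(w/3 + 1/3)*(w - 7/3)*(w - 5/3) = w^3/3 - w^2 - w/27 + 35/27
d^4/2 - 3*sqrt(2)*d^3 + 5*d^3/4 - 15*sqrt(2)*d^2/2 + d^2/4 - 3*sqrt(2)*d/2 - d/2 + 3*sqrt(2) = (d/2 + 1)*(d - 1/2)*(d + 1)*(d - 6*sqrt(2))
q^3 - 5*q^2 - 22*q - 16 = (q - 8)*(q + 1)*(q + 2)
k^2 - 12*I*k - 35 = (k - 7*I)*(k - 5*I)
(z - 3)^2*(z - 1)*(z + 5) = z^4 - 2*z^3 - 20*z^2 + 66*z - 45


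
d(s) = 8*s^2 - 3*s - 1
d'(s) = 16*s - 3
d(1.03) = 4.40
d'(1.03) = 13.48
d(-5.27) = 236.99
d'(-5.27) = -87.32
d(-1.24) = 15.02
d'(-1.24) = -22.84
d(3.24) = 73.26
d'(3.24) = 48.84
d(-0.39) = 1.39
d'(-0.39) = -9.24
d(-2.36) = 50.64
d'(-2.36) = -40.76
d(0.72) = 0.99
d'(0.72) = 8.52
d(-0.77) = 6.05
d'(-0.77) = -15.32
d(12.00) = 1115.00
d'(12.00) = 189.00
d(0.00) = -1.00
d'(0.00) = -3.00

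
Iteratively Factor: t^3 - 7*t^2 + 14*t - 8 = (t - 4)*(t^2 - 3*t + 2) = (t - 4)*(t - 2)*(t - 1)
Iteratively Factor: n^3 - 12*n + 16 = (n - 2)*(n^2 + 2*n - 8) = (n - 2)^2*(n + 4)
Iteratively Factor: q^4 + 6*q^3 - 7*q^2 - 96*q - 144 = (q + 3)*(q^3 + 3*q^2 - 16*q - 48) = (q + 3)^2*(q^2 - 16) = (q - 4)*(q + 3)^2*(q + 4)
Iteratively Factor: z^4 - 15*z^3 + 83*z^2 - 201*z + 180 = (z - 4)*(z^3 - 11*z^2 + 39*z - 45) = (z - 4)*(z - 3)*(z^2 - 8*z + 15) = (z - 4)*(z - 3)^2*(z - 5)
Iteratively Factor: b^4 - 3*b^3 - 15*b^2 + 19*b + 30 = (b - 5)*(b^3 + 2*b^2 - 5*b - 6) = (b - 5)*(b - 2)*(b^2 + 4*b + 3) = (b - 5)*(b - 2)*(b + 3)*(b + 1)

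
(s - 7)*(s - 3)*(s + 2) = s^3 - 8*s^2 + s + 42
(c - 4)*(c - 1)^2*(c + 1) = c^4 - 5*c^3 + 3*c^2 + 5*c - 4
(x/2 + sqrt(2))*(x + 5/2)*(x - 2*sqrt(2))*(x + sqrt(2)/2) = x^4/2 + sqrt(2)*x^3/4 + 5*x^3/4 - 4*x^2 + 5*sqrt(2)*x^2/8 - 10*x - 2*sqrt(2)*x - 5*sqrt(2)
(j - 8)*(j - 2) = j^2 - 10*j + 16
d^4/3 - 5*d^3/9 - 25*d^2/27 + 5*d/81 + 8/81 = (d/3 + 1/3)*(d - 8/3)*(d - 1/3)*(d + 1/3)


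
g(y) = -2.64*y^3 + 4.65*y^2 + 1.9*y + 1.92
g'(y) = -7.92*y^2 + 9.3*y + 1.9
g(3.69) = -60.40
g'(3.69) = -71.62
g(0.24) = 2.61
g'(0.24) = 3.68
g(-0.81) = 4.83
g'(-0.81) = -10.83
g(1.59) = 6.08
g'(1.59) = -3.34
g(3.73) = -63.30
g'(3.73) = -73.60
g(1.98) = 3.42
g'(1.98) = -10.74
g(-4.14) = 261.08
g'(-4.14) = -172.35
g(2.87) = -16.73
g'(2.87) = -36.65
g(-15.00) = 9929.67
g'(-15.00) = -1919.60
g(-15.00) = 9929.67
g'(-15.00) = -1919.60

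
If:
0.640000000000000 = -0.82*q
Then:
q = -0.78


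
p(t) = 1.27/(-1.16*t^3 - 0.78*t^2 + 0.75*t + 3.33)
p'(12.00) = 0.00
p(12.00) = -0.00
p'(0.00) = -0.09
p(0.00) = 0.38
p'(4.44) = 0.01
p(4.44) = -0.01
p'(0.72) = 0.30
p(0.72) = 0.42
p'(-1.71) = 0.28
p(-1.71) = 0.23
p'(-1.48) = 0.32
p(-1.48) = 0.30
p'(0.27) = -0.01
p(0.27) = 0.37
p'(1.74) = 1.08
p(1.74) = -0.33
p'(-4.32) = 0.01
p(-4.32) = 0.02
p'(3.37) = 0.02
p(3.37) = -0.03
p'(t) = 1.27*(3.48*t^2 + 1.56*t - 0.75)/(-1.16*t^3 - 0.78*t^2 + 0.75*t + 3.33)^2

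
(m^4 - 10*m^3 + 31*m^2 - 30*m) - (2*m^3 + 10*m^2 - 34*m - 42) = m^4 - 12*m^3 + 21*m^2 + 4*m + 42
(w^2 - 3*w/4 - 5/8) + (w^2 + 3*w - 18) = 2*w^2 + 9*w/4 - 149/8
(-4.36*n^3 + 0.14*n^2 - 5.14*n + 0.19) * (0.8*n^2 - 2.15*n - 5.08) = -3.488*n^5 + 9.486*n^4 + 17.7358*n^3 + 10.4918*n^2 + 25.7027*n - 0.9652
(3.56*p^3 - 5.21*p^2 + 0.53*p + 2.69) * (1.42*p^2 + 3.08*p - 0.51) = 5.0552*p^5 + 3.5666*p^4 - 17.1098*p^3 + 8.1093*p^2 + 8.0149*p - 1.3719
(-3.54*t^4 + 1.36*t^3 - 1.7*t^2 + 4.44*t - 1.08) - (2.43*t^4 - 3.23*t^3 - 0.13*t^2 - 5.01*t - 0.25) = -5.97*t^4 + 4.59*t^3 - 1.57*t^2 + 9.45*t - 0.83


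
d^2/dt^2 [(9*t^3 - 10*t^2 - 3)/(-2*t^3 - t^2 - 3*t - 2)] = 2*(58*t^6 + 162*t^5 + 108*t^4 - 325*t^3 - 159*t^2 - 117*t + 61)/(8*t^9 + 12*t^8 + 42*t^7 + 61*t^6 + 87*t^5 + 105*t^4 + 87*t^3 + 66*t^2 + 36*t + 8)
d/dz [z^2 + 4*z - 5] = 2*z + 4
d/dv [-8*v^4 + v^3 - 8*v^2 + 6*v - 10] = -32*v^3 + 3*v^2 - 16*v + 6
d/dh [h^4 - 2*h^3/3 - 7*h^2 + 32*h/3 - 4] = 4*h^3 - 2*h^2 - 14*h + 32/3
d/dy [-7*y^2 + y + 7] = 1 - 14*y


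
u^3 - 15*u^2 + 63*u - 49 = (u - 7)^2*(u - 1)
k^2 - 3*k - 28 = (k - 7)*(k + 4)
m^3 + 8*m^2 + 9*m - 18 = (m - 1)*(m + 3)*(m + 6)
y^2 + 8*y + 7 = (y + 1)*(y + 7)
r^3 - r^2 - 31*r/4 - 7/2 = (r - 7/2)*(r + 1/2)*(r + 2)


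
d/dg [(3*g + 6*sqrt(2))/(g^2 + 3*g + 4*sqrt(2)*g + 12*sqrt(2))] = 3*(g^2 + 3*g + 4*sqrt(2)*g - (g + 2*sqrt(2))*(2*g + 3 + 4*sqrt(2)) + 12*sqrt(2))/(g^2 + 3*g + 4*sqrt(2)*g + 12*sqrt(2))^2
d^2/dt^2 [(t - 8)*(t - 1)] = 2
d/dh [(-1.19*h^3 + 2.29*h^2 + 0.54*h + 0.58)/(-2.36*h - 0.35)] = (5.6168*h^3 - 4.1549*h^2 - 1.603*h + 1.1798)/(5.5696*h^2 + 1.652*h + 0.1225)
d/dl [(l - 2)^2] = 2*l - 4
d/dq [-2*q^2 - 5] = -4*q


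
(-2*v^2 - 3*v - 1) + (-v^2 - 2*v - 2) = -3*v^2 - 5*v - 3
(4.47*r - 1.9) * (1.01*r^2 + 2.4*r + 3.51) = 4.5147*r^3 + 8.809*r^2 + 11.1297*r - 6.669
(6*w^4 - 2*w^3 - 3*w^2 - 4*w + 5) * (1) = 6*w^4 - 2*w^3 - 3*w^2 - 4*w + 5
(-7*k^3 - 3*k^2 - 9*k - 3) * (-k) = 7*k^4 + 3*k^3 + 9*k^2 + 3*k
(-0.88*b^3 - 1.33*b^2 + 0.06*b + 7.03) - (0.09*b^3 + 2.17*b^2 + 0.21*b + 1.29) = -0.97*b^3 - 3.5*b^2 - 0.15*b + 5.74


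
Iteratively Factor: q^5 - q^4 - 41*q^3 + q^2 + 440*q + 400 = (q + 4)*(q^4 - 5*q^3 - 21*q^2 + 85*q + 100) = (q + 1)*(q + 4)*(q^3 - 6*q^2 - 15*q + 100) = (q + 1)*(q + 4)^2*(q^2 - 10*q + 25) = (q - 5)*(q + 1)*(q + 4)^2*(q - 5)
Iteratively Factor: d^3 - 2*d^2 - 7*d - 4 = (d + 1)*(d^2 - 3*d - 4) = (d - 4)*(d + 1)*(d + 1)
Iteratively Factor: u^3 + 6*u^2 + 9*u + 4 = (u + 1)*(u^2 + 5*u + 4) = (u + 1)*(u + 4)*(u + 1)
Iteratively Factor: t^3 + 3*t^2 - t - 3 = (t + 3)*(t^2 - 1) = (t + 1)*(t + 3)*(t - 1)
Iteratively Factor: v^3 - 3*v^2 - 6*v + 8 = (v - 4)*(v^2 + v - 2) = (v - 4)*(v - 1)*(v + 2)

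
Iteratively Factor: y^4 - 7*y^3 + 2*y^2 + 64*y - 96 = (y - 2)*(y^3 - 5*y^2 - 8*y + 48) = (y - 4)*(y - 2)*(y^2 - y - 12) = (y - 4)*(y - 2)*(y + 3)*(y - 4)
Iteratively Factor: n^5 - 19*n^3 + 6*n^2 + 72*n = (n - 3)*(n^4 + 3*n^3 - 10*n^2 - 24*n) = (n - 3)*(n + 2)*(n^3 + n^2 - 12*n) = (n - 3)^2*(n + 2)*(n^2 + 4*n) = n*(n - 3)^2*(n + 2)*(n + 4)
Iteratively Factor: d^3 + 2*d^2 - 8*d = (d)*(d^2 + 2*d - 8) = d*(d - 2)*(d + 4)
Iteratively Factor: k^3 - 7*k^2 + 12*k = (k)*(k^2 - 7*k + 12) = k*(k - 4)*(k - 3)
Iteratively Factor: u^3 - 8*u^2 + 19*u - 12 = (u - 3)*(u^2 - 5*u + 4) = (u - 3)*(u - 1)*(u - 4)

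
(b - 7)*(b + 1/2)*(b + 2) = b^3 - 9*b^2/2 - 33*b/2 - 7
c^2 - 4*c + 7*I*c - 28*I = (c - 4)*(c + 7*I)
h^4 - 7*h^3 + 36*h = h*(h - 6)*(h - 3)*(h + 2)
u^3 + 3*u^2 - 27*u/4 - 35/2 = (u - 5/2)*(u + 2)*(u + 7/2)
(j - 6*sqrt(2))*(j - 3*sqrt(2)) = j^2 - 9*sqrt(2)*j + 36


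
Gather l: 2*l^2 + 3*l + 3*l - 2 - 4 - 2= 2*l^2 + 6*l - 8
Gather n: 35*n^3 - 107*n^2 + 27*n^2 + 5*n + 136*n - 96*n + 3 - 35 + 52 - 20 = 35*n^3 - 80*n^2 + 45*n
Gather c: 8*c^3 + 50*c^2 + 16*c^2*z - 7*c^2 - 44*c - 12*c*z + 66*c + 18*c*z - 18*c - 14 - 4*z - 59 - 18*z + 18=8*c^3 + c^2*(16*z + 43) + c*(6*z + 4) - 22*z - 55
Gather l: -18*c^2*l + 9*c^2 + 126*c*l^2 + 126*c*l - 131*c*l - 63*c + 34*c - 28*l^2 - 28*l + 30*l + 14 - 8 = 9*c^2 - 29*c + l^2*(126*c - 28) + l*(-18*c^2 - 5*c + 2) + 6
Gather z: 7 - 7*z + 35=42 - 7*z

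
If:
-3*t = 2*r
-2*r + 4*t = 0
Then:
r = 0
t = 0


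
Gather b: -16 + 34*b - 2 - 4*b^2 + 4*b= -4*b^2 + 38*b - 18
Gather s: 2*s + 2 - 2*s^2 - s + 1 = -2*s^2 + s + 3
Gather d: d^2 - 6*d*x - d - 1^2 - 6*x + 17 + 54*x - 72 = d^2 + d*(-6*x - 1) + 48*x - 56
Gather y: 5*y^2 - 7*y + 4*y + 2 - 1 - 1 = 5*y^2 - 3*y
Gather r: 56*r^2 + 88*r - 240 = 56*r^2 + 88*r - 240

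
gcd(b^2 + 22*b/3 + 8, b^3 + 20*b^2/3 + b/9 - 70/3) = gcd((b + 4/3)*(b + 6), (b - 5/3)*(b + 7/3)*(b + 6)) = b + 6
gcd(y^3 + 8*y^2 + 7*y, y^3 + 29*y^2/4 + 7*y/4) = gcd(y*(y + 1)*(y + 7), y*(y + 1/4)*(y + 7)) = y^2 + 7*y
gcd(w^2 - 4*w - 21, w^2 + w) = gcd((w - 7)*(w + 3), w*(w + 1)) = 1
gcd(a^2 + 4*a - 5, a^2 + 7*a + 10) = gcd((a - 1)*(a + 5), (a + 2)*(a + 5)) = a + 5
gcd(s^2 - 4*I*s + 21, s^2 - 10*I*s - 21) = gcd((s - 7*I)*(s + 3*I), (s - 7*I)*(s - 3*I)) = s - 7*I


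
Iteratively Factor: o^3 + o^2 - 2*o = (o)*(o^2 + o - 2) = o*(o + 2)*(o - 1)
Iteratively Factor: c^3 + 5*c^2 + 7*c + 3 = (c + 1)*(c^2 + 4*c + 3) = (c + 1)*(c + 3)*(c + 1)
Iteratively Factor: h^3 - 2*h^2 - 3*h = (h + 1)*(h^2 - 3*h) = (h - 3)*(h + 1)*(h)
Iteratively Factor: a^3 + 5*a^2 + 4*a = (a + 1)*(a^2 + 4*a) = (a + 1)*(a + 4)*(a)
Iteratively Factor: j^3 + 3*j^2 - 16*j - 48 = (j + 3)*(j^2 - 16) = (j - 4)*(j + 3)*(j + 4)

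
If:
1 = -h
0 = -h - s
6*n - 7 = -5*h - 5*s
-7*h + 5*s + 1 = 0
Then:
No Solution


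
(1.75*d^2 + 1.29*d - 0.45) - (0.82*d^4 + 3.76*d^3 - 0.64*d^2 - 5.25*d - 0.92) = -0.82*d^4 - 3.76*d^3 + 2.39*d^2 + 6.54*d + 0.47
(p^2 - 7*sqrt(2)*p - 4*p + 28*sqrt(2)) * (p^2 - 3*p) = p^4 - 7*sqrt(2)*p^3 - 7*p^3 + 12*p^2 + 49*sqrt(2)*p^2 - 84*sqrt(2)*p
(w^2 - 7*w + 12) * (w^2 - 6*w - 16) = w^4 - 13*w^3 + 38*w^2 + 40*w - 192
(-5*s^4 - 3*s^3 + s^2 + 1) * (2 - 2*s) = 10*s^5 - 4*s^4 - 8*s^3 + 2*s^2 - 2*s + 2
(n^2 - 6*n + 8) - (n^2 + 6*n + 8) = -12*n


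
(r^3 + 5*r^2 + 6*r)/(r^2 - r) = (r^2 + 5*r + 6)/(r - 1)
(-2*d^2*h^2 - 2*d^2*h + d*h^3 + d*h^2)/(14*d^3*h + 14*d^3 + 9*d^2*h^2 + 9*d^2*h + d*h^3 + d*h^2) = h*(-2*d + h)/(14*d^2 + 9*d*h + h^2)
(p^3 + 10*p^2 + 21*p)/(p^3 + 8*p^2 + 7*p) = (p + 3)/(p + 1)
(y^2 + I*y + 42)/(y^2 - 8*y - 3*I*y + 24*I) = (y^2 + I*y + 42)/(y^2 - 8*y - 3*I*y + 24*I)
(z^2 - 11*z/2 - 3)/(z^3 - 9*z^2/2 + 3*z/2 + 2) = (z - 6)/(z^2 - 5*z + 4)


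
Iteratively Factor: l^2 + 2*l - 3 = (l - 1)*(l + 3)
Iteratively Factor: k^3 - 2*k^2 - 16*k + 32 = (k - 2)*(k^2 - 16) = (k - 4)*(k - 2)*(k + 4)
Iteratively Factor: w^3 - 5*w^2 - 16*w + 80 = (w - 4)*(w^2 - w - 20) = (w - 4)*(w + 4)*(w - 5)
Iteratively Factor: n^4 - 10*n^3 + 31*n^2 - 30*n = (n - 2)*(n^3 - 8*n^2 + 15*n) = (n - 3)*(n - 2)*(n^2 - 5*n) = (n - 5)*(n - 3)*(n - 2)*(n)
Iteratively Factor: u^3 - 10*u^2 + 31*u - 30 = (u - 5)*(u^2 - 5*u + 6) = (u - 5)*(u - 2)*(u - 3)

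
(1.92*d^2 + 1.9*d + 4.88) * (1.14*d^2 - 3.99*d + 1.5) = 2.1888*d^4 - 5.4948*d^3 + 0.862199999999999*d^2 - 16.6212*d + 7.32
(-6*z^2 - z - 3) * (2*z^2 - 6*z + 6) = -12*z^4 + 34*z^3 - 36*z^2 + 12*z - 18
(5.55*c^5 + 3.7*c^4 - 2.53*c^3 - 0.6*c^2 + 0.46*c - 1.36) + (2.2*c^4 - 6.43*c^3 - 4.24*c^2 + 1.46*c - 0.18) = 5.55*c^5 + 5.9*c^4 - 8.96*c^3 - 4.84*c^2 + 1.92*c - 1.54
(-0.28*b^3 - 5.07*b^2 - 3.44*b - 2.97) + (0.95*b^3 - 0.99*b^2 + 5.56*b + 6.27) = 0.67*b^3 - 6.06*b^2 + 2.12*b + 3.3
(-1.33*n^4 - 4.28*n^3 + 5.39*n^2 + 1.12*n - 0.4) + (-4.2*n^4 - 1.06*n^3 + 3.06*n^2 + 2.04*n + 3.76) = -5.53*n^4 - 5.34*n^3 + 8.45*n^2 + 3.16*n + 3.36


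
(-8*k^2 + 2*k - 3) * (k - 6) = -8*k^3 + 50*k^2 - 15*k + 18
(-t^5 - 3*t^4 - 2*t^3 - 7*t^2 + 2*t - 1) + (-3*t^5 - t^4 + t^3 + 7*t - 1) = -4*t^5 - 4*t^4 - t^3 - 7*t^2 + 9*t - 2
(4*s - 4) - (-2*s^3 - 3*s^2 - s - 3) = 2*s^3 + 3*s^2 + 5*s - 1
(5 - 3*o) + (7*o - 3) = 4*o + 2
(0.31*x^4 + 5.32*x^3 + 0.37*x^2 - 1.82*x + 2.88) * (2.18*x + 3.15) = 0.6758*x^5 + 12.5741*x^4 + 17.5646*x^3 - 2.8021*x^2 + 0.545400000000001*x + 9.072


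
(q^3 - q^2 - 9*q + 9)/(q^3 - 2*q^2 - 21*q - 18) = (q^2 - 4*q + 3)/(q^2 - 5*q - 6)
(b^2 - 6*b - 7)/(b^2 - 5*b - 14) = (b + 1)/(b + 2)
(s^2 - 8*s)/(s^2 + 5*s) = (s - 8)/(s + 5)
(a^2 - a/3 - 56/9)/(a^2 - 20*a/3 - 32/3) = (-9*a^2 + 3*a + 56)/(3*(-3*a^2 + 20*a + 32))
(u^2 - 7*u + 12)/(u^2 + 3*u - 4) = (u^2 - 7*u + 12)/(u^2 + 3*u - 4)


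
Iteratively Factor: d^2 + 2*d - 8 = (d + 4)*(d - 2)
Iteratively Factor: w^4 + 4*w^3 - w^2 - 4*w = (w - 1)*(w^3 + 5*w^2 + 4*w) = (w - 1)*(w + 1)*(w^2 + 4*w) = w*(w - 1)*(w + 1)*(w + 4)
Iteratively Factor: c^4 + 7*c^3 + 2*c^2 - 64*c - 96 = (c + 4)*(c^3 + 3*c^2 - 10*c - 24) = (c + 4)^2*(c^2 - c - 6) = (c - 3)*(c + 4)^2*(c + 2)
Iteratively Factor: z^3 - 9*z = (z + 3)*(z^2 - 3*z) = (z - 3)*(z + 3)*(z)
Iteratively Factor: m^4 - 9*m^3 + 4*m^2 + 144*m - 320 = (m - 4)*(m^3 - 5*m^2 - 16*m + 80) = (m - 4)*(m + 4)*(m^2 - 9*m + 20) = (m - 5)*(m - 4)*(m + 4)*(m - 4)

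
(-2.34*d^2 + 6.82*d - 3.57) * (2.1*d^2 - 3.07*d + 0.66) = -4.914*d^4 + 21.5058*d^3 - 29.9788*d^2 + 15.4611*d - 2.3562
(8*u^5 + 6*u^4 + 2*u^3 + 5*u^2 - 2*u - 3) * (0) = 0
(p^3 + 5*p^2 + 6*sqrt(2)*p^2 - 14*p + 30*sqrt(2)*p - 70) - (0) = p^3 + 5*p^2 + 6*sqrt(2)*p^2 - 14*p + 30*sqrt(2)*p - 70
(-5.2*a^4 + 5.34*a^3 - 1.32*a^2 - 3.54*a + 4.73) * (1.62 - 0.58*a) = 3.016*a^5 - 11.5212*a^4 + 9.4164*a^3 - 0.0852000000000004*a^2 - 8.4782*a + 7.6626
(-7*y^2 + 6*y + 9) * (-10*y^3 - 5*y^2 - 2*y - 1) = 70*y^5 - 25*y^4 - 106*y^3 - 50*y^2 - 24*y - 9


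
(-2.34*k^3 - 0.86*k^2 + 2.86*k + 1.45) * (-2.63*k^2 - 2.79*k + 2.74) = 6.1542*k^5 + 8.7904*k^4 - 11.534*k^3 - 14.1493*k^2 + 3.7909*k + 3.973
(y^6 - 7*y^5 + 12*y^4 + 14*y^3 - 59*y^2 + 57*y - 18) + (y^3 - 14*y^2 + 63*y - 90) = y^6 - 7*y^5 + 12*y^4 + 15*y^3 - 73*y^2 + 120*y - 108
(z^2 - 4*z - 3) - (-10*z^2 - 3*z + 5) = 11*z^2 - z - 8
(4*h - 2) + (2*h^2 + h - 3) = 2*h^2 + 5*h - 5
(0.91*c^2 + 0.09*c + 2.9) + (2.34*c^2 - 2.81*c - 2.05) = 3.25*c^2 - 2.72*c + 0.85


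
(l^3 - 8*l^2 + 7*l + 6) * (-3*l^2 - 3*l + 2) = -3*l^5 + 21*l^4 + 5*l^3 - 55*l^2 - 4*l + 12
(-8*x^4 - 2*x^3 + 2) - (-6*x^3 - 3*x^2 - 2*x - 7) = -8*x^4 + 4*x^3 + 3*x^2 + 2*x + 9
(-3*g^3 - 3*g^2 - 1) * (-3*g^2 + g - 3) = 9*g^5 + 6*g^4 + 6*g^3 + 12*g^2 - g + 3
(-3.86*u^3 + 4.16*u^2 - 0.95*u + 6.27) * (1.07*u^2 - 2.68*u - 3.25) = -4.1302*u^5 + 14.796*u^4 + 0.379699999999998*u^3 - 4.2651*u^2 - 13.7161*u - 20.3775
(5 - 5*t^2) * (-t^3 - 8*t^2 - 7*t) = 5*t^5 + 40*t^4 + 30*t^3 - 40*t^2 - 35*t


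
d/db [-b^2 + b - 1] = 1 - 2*b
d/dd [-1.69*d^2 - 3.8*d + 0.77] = -3.38*d - 3.8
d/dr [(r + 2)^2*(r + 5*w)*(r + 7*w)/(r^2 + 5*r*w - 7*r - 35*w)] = (2*r^3 + 7*r^2*w - 17*r^2 - 98*r*w - 56*r - 224*w - 28)/(r^2 - 14*r + 49)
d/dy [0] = 0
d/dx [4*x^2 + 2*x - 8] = 8*x + 2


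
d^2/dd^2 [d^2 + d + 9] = 2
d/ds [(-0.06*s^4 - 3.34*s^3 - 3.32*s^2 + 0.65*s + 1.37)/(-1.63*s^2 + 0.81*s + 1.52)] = (0.1956*s^5 + 5.2984*s^4 - 5.7756*s^3 - 16.8601*s^2 - 5.6266*s - 0.1217)/(2.6569*s^4 - 2.6406*s^3 - 4.2991*s^2 + 2.4624*s + 2.3104)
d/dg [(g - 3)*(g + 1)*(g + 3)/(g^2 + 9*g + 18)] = (g^2 + 12*g - 9)/(g^2 + 12*g + 36)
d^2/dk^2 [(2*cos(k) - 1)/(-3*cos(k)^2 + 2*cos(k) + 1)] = 2*(81*(1 - cos(2*k))^2*cos(k)/4 - 3*(1 - cos(2*k))^2 - 127*cos(k)/4 - 7*cos(2*k)/2 + 81*cos(3*k)/4 - 9*cos(5*k)/2 + 39/2)/((cos(k) - 1)^3*(3*cos(k) + 1)^3)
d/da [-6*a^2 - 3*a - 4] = -12*a - 3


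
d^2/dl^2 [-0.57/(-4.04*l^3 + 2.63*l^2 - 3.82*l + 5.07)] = ((2.9982 - 13.8168*l)*(4.04*l^3 - 2.63*l^2 + 3.82*l - 5.07) + 0.57*(12.12*l^2 - 5.26*l + 3.82)*(24.24*l^2 - 10.52*l + 7.64))/(4.04*l^3 - 2.63*l^2 + 3.82*l - 5.07)^3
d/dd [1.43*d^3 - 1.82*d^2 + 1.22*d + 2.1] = 4.29*d^2 - 3.64*d + 1.22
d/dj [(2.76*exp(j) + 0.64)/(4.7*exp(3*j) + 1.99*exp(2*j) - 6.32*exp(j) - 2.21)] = (-(2.76*exp(j) + 0.64)*(14.1*exp(2*j) + 3.98*exp(j) - 6.32) + 12.972*exp(3*j) + 5.4924*exp(2*j) - 17.4432*exp(j) - 6.0996)*exp(j)/(4.7*exp(3*j) + 1.99*exp(2*j) - 6.32*exp(j) - 2.21)^2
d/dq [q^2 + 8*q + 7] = 2*q + 8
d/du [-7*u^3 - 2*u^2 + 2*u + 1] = -21*u^2 - 4*u + 2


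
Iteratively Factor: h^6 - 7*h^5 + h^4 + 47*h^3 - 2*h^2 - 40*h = (h - 5)*(h^5 - 2*h^4 - 9*h^3 + 2*h^2 + 8*h) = h*(h - 5)*(h^4 - 2*h^3 - 9*h^2 + 2*h + 8) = h*(h - 5)*(h + 2)*(h^3 - 4*h^2 - h + 4) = h*(h - 5)*(h + 1)*(h + 2)*(h^2 - 5*h + 4) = h*(h - 5)*(h - 4)*(h + 1)*(h + 2)*(h - 1)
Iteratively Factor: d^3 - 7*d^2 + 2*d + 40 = (d - 4)*(d^2 - 3*d - 10) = (d - 5)*(d - 4)*(d + 2)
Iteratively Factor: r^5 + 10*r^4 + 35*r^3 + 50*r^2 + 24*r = (r + 1)*(r^4 + 9*r^3 + 26*r^2 + 24*r) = (r + 1)*(r + 3)*(r^3 + 6*r^2 + 8*r) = (r + 1)*(r + 3)*(r + 4)*(r^2 + 2*r) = (r + 1)*(r + 2)*(r + 3)*(r + 4)*(r)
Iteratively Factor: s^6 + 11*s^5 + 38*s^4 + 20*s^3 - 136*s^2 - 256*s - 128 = (s + 1)*(s^5 + 10*s^4 + 28*s^3 - 8*s^2 - 128*s - 128) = (s + 1)*(s + 2)*(s^4 + 8*s^3 + 12*s^2 - 32*s - 64) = (s + 1)*(s + 2)*(s + 4)*(s^3 + 4*s^2 - 4*s - 16) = (s + 1)*(s + 2)*(s + 4)^2*(s^2 - 4) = (s + 1)*(s + 2)^2*(s + 4)^2*(s - 2)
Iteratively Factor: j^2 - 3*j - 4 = (j + 1)*(j - 4)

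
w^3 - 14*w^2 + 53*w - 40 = (w - 8)*(w - 5)*(w - 1)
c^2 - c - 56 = (c - 8)*(c + 7)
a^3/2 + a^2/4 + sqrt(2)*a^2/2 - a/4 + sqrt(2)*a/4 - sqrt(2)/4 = (a/2 + sqrt(2)/2)*(a - 1/2)*(a + 1)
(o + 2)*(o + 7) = o^2 + 9*o + 14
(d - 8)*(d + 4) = d^2 - 4*d - 32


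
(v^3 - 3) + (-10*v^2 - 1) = v^3 - 10*v^2 - 4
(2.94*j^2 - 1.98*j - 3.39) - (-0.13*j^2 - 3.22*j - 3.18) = 3.07*j^2 + 1.24*j - 0.21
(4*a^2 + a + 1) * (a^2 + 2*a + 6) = 4*a^4 + 9*a^3 + 27*a^2 + 8*a + 6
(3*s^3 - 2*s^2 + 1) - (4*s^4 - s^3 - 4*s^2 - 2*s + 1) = -4*s^4 + 4*s^3 + 2*s^2 + 2*s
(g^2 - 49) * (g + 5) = g^3 + 5*g^2 - 49*g - 245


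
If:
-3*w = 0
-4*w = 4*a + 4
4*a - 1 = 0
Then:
No Solution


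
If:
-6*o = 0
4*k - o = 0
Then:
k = 0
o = 0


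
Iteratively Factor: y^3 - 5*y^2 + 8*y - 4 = (y - 1)*(y^2 - 4*y + 4) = (y - 2)*(y - 1)*(y - 2)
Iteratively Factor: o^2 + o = (o)*(o + 1)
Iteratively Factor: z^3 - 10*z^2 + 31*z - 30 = (z - 2)*(z^2 - 8*z + 15) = (z - 3)*(z - 2)*(z - 5)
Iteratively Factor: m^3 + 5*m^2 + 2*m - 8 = (m - 1)*(m^2 + 6*m + 8) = (m - 1)*(m + 4)*(m + 2)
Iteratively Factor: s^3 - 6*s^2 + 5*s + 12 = (s - 4)*(s^2 - 2*s - 3) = (s - 4)*(s + 1)*(s - 3)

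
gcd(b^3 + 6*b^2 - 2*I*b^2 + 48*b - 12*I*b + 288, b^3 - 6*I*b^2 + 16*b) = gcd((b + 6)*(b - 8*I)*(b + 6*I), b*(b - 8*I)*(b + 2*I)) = b - 8*I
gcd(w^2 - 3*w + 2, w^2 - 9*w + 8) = w - 1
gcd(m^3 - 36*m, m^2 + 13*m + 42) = m + 6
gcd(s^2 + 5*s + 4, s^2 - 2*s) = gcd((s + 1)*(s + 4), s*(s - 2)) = 1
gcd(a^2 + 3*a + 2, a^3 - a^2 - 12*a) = 1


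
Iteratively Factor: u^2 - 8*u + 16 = (u - 4)*(u - 4)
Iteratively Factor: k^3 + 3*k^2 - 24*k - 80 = (k - 5)*(k^2 + 8*k + 16) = (k - 5)*(k + 4)*(k + 4)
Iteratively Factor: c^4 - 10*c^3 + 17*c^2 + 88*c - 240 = (c - 4)*(c^3 - 6*c^2 - 7*c + 60) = (c - 4)^2*(c^2 - 2*c - 15) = (c - 5)*(c - 4)^2*(c + 3)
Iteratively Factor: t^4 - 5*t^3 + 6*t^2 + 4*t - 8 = (t + 1)*(t^3 - 6*t^2 + 12*t - 8) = (t - 2)*(t + 1)*(t^2 - 4*t + 4) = (t - 2)^2*(t + 1)*(t - 2)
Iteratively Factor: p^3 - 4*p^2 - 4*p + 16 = (p + 2)*(p^2 - 6*p + 8) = (p - 4)*(p + 2)*(p - 2)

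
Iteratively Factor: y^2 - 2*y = (y)*(y - 2)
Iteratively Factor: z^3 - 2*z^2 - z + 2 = (z - 2)*(z^2 - 1) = (z - 2)*(z + 1)*(z - 1)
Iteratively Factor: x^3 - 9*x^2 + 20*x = (x - 5)*(x^2 - 4*x) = x*(x - 5)*(x - 4)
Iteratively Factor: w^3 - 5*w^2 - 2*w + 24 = (w - 4)*(w^2 - w - 6) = (w - 4)*(w + 2)*(w - 3)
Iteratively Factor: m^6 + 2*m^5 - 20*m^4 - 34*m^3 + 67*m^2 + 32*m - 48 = (m + 1)*(m^5 + m^4 - 21*m^3 - 13*m^2 + 80*m - 48) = (m - 1)*(m + 1)*(m^4 + 2*m^3 - 19*m^2 - 32*m + 48) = (m - 1)*(m + 1)*(m + 4)*(m^3 - 2*m^2 - 11*m + 12) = (m - 1)*(m + 1)*(m + 3)*(m + 4)*(m^2 - 5*m + 4) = (m - 1)^2*(m + 1)*(m + 3)*(m + 4)*(m - 4)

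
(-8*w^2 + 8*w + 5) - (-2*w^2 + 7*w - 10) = -6*w^2 + w + 15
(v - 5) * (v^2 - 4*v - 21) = v^3 - 9*v^2 - v + 105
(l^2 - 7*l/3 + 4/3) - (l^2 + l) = 4/3 - 10*l/3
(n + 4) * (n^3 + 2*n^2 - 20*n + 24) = n^4 + 6*n^3 - 12*n^2 - 56*n + 96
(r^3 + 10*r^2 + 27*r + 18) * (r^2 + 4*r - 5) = r^5 + 14*r^4 + 62*r^3 + 76*r^2 - 63*r - 90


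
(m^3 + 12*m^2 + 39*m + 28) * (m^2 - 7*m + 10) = m^5 + 5*m^4 - 35*m^3 - 125*m^2 + 194*m + 280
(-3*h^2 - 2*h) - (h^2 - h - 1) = -4*h^2 - h + 1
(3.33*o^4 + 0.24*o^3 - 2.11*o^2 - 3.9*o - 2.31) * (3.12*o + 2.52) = 10.3896*o^5 + 9.1404*o^4 - 5.9784*o^3 - 17.4852*o^2 - 17.0352*o - 5.8212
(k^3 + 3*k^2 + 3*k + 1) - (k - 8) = k^3 + 3*k^2 + 2*k + 9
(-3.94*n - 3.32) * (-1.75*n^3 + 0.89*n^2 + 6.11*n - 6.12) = 6.895*n^4 + 2.3034*n^3 - 27.0282*n^2 + 3.8276*n + 20.3184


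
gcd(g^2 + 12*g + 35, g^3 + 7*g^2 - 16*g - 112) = g + 7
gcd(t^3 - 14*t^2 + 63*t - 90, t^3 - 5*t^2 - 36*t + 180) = t^2 - 11*t + 30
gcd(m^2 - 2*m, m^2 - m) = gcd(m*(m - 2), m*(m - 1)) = m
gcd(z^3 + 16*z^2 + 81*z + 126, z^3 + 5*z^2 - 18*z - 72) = z^2 + 9*z + 18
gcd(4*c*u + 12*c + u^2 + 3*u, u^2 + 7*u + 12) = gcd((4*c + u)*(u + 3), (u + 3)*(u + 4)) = u + 3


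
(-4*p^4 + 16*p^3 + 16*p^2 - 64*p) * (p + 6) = -4*p^5 - 8*p^4 + 112*p^3 + 32*p^2 - 384*p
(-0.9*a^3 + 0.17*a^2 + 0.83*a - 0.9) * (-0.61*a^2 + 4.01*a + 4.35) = 0.549*a^5 - 3.7127*a^4 - 3.7396*a^3 + 4.6168*a^2 + 0.00149999999999961*a - 3.915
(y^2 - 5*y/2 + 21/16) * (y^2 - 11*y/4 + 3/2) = y^4 - 21*y^3/4 + 155*y^2/16 - 471*y/64 + 63/32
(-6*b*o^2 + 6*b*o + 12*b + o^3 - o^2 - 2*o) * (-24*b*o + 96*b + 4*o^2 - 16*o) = 144*b^2*o^3 - 720*b^2*o^2 + 288*b^2*o + 1152*b^2 - 48*b*o^4 + 240*b*o^3 - 96*b*o^2 - 384*b*o + 4*o^5 - 20*o^4 + 8*o^3 + 32*o^2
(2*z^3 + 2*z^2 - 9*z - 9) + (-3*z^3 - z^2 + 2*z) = -z^3 + z^2 - 7*z - 9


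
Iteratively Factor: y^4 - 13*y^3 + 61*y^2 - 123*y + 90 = (y - 3)*(y^3 - 10*y^2 + 31*y - 30) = (y - 3)*(y - 2)*(y^2 - 8*y + 15) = (y - 5)*(y - 3)*(y - 2)*(y - 3)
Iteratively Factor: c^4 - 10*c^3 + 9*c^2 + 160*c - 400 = (c - 5)*(c^3 - 5*c^2 - 16*c + 80) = (c - 5)*(c - 4)*(c^2 - c - 20) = (c - 5)*(c - 4)*(c + 4)*(c - 5)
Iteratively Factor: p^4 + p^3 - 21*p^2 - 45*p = (p + 3)*(p^3 - 2*p^2 - 15*p) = (p - 5)*(p + 3)*(p^2 + 3*p) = (p - 5)*(p + 3)^2*(p)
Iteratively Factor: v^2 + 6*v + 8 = (v + 2)*(v + 4)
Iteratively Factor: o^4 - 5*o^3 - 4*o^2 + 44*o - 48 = (o - 4)*(o^3 - o^2 - 8*o + 12) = (o - 4)*(o - 2)*(o^2 + o - 6) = (o - 4)*(o - 2)*(o + 3)*(o - 2)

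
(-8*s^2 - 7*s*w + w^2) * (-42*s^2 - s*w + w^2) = 336*s^4 + 302*s^3*w - 43*s^2*w^2 - 8*s*w^3 + w^4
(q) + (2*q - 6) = 3*q - 6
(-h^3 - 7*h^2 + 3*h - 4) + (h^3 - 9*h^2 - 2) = -16*h^2 + 3*h - 6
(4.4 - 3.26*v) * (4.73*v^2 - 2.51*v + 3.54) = -15.4198*v^3 + 28.9946*v^2 - 22.5844*v + 15.576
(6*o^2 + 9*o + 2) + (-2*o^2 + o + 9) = 4*o^2 + 10*o + 11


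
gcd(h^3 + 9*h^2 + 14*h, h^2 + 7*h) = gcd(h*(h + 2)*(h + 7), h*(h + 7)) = h^2 + 7*h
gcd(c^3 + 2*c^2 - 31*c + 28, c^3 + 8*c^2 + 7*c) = c + 7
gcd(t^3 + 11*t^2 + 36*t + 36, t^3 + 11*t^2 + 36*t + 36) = t^3 + 11*t^2 + 36*t + 36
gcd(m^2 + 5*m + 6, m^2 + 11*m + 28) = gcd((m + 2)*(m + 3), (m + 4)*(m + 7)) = 1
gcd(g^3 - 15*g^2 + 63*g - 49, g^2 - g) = g - 1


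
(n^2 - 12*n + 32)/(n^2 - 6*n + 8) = (n - 8)/(n - 2)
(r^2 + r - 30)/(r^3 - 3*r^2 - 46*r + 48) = (r - 5)/(r^2 - 9*r + 8)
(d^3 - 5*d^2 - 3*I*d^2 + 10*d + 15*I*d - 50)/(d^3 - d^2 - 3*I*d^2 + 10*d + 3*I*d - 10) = (d - 5)/(d - 1)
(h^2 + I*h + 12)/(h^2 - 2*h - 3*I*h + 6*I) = (h + 4*I)/(h - 2)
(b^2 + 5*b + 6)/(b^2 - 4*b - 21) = (b + 2)/(b - 7)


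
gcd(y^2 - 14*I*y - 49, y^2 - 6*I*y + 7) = y - 7*I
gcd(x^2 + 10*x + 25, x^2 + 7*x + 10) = x + 5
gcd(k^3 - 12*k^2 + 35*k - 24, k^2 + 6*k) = 1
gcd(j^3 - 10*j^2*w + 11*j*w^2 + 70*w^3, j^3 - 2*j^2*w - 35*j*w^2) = -j + 7*w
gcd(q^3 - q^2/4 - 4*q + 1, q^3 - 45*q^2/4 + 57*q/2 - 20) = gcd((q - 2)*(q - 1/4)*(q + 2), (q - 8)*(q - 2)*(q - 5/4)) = q - 2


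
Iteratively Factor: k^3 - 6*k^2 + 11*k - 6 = (k - 1)*(k^2 - 5*k + 6) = (k - 2)*(k - 1)*(k - 3)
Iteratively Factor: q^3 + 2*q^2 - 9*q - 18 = (q - 3)*(q^2 + 5*q + 6) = (q - 3)*(q + 3)*(q + 2)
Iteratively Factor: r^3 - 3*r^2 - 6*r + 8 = (r - 4)*(r^2 + r - 2) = (r - 4)*(r + 2)*(r - 1)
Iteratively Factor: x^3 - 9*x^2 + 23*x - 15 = (x - 5)*(x^2 - 4*x + 3) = (x - 5)*(x - 1)*(x - 3)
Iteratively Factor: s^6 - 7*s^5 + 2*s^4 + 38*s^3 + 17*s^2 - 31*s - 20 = (s + 1)*(s^5 - 8*s^4 + 10*s^3 + 28*s^2 - 11*s - 20) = (s + 1)^2*(s^4 - 9*s^3 + 19*s^2 + 9*s - 20) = (s - 4)*(s + 1)^2*(s^3 - 5*s^2 - s + 5) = (s - 5)*(s - 4)*(s + 1)^2*(s^2 - 1) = (s - 5)*(s - 4)*(s + 1)^3*(s - 1)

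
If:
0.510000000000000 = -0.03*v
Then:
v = -17.00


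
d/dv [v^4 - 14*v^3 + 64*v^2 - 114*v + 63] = 4*v^3 - 42*v^2 + 128*v - 114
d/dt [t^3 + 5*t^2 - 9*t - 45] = 3*t^2 + 10*t - 9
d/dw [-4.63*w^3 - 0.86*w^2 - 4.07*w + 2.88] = -13.89*w^2 - 1.72*w - 4.07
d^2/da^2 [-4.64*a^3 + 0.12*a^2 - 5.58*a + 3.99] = 0.24 - 27.84*a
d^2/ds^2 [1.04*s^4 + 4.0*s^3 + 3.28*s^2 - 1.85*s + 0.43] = 12.48*s^2 + 24.0*s + 6.56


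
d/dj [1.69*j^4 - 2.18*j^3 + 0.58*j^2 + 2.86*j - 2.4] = 6.76*j^3 - 6.54*j^2 + 1.16*j + 2.86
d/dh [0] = 0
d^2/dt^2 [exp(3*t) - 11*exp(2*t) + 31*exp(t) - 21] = (9*exp(2*t) - 44*exp(t) + 31)*exp(t)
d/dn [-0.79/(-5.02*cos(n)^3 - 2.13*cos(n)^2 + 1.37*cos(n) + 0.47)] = (11.8974*cos(n)^2 + 3.3654*cos(n) - 1.0823)*sin(n)/(5.02*cos(n)^3 + 2.13*cos(n)^2 - 1.37*cos(n) - 0.47)^2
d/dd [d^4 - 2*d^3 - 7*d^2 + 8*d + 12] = 4*d^3 - 6*d^2 - 14*d + 8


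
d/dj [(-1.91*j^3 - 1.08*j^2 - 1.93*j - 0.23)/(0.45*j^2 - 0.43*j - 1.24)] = (-0.8595*j^4 + 1.6426*j^3 + 8.4381*j^2 + 2.8854*j + 2.2943)/(0.2025*j^4 - 0.387*j^3 - 0.9311*j^2 + 1.0664*j + 1.5376)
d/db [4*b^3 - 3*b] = 12*b^2 - 3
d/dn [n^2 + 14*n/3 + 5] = 2*n + 14/3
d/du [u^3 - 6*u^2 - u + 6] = 3*u^2 - 12*u - 1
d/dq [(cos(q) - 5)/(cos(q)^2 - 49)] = (cos(q)^2 - 10*cos(q) + 49)*sin(q)/(cos(q)^2 - 49)^2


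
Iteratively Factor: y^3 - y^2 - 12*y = (y)*(y^2 - y - 12) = y*(y + 3)*(y - 4)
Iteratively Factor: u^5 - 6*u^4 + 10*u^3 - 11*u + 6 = (u - 1)*(u^4 - 5*u^3 + 5*u^2 + 5*u - 6) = (u - 1)*(u + 1)*(u^3 - 6*u^2 + 11*u - 6) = (u - 3)*(u - 1)*(u + 1)*(u^2 - 3*u + 2) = (u - 3)*(u - 1)^2*(u + 1)*(u - 2)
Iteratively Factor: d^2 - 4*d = (d)*(d - 4)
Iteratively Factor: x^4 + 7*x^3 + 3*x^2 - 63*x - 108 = (x - 3)*(x^3 + 10*x^2 + 33*x + 36) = (x - 3)*(x + 3)*(x^2 + 7*x + 12) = (x - 3)*(x + 3)^2*(x + 4)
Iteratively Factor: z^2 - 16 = (z - 4)*(z + 4)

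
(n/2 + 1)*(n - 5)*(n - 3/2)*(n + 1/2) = n^4/2 - 2*n^3 - 31*n^2/8 + 49*n/8 + 15/4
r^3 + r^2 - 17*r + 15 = (r - 3)*(r - 1)*(r + 5)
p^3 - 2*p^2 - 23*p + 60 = (p - 4)*(p - 3)*(p + 5)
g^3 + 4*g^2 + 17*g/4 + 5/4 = (g + 1/2)*(g + 1)*(g + 5/2)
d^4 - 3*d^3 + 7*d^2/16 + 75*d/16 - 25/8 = (d - 2)*(d - 5/4)*(d - 1)*(d + 5/4)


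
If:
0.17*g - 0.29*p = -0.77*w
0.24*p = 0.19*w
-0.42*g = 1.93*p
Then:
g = 0.00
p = 0.00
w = 0.00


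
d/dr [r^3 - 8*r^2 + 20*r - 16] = 3*r^2 - 16*r + 20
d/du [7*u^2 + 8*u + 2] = 14*u + 8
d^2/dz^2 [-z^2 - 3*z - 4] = -2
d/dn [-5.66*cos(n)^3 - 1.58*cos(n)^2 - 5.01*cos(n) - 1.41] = (16.98*cos(n)^2 + 3.16*cos(n) + 5.01)*sin(n)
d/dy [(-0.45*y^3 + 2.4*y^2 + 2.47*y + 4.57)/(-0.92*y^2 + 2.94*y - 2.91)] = (0.414*y^4 - 2.646*y^3 + 13.2569*y^2 - 5.5592*y - 20.6235)/(0.8464*y^4 - 5.4096*y^3 + 13.998*y^2 - 17.1108*y + 8.4681)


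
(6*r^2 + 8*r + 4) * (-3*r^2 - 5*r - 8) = -18*r^4 - 54*r^3 - 100*r^2 - 84*r - 32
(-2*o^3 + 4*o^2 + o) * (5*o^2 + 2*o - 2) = -10*o^5 + 16*o^4 + 17*o^3 - 6*o^2 - 2*o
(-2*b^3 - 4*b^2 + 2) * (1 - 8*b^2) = 16*b^5 + 32*b^4 - 2*b^3 - 20*b^2 + 2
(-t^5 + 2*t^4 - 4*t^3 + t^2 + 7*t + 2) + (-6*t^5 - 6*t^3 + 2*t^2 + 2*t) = -7*t^5 + 2*t^4 - 10*t^3 + 3*t^2 + 9*t + 2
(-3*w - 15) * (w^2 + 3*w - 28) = -3*w^3 - 24*w^2 + 39*w + 420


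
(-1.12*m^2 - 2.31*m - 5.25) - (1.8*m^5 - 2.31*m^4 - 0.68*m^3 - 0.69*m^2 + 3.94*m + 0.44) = -1.8*m^5 + 2.31*m^4 + 0.68*m^3 - 0.43*m^2 - 6.25*m - 5.69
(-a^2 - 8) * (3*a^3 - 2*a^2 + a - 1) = -3*a^5 + 2*a^4 - 25*a^3 + 17*a^2 - 8*a + 8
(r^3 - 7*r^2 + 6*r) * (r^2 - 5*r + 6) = r^5 - 12*r^4 + 47*r^3 - 72*r^2 + 36*r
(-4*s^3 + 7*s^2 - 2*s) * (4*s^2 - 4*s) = -16*s^5 + 44*s^4 - 36*s^3 + 8*s^2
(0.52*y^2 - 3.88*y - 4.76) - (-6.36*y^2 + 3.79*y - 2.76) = 6.88*y^2 - 7.67*y - 2.0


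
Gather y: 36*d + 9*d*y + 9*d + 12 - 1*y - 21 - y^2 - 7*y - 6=45*d - y^2 + y*(9*d - 8) - 15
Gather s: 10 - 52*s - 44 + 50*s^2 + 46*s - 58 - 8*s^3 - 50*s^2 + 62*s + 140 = -8*s^3 + 56*s + 48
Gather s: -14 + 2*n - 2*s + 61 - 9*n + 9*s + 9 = -7*n + 7*s + 56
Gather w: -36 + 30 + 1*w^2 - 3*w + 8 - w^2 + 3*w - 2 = 0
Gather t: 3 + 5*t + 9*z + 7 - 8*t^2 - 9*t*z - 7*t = -8*t^2 + t*(-9*z - 2) + 9*z + 10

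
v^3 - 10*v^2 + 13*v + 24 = (v - 8)*(v - 3)*(v + 1)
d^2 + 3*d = d*(d + 3)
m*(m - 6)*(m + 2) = m^3 - 4*m^2 - 12*m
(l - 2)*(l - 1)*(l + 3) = l^3 - 7*l + 6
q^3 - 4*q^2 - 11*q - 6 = (q - 6)*(q + 1)^2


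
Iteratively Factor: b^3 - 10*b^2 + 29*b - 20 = (b - 5)*(b^2 - 5*b + 4) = (b - 5)*(b - 1)*(b - 4)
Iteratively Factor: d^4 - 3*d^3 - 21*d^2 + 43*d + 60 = (d - 5)*(d^3 + 2*d^2 - 11*d - 12) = (d - 5)*(d + 1)*(d^2 + d - 12) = (d - 5)*(d - 3)*(d + 1)*(d + 4)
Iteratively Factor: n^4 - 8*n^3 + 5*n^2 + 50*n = (n)*(n^3 - 8*n^2 + 5*n + 50) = n*(n - 5)*(n^2 - 3*n - 10) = n*(n - 5)^2*(n + 2)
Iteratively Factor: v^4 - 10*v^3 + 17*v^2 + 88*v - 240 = (v + 3)*(v^3 - 13*v^2 + 56*v - 80) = (v - 4)*(v + 3)*(v^2 - 9*v + 20) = (v - 5)*(v - 4)*(v + 3)*(v - 4)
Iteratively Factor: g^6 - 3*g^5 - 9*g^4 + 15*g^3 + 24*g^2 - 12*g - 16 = (g - 2)*(g^5 - g^4 - 11*g^3 - 7*g^2 + 10*g + 8) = (g - 2)*(g + 1)*(g^4 - 2*g^3 - 9*g^2 + 2*g + 8) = (g - 2)*(g + 1)^2*(g^3 - 3*g^2 - 6*g + 8) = (g - 2)*(g + 1)^2*(g + 2)*(g^2 - 5*g + 4) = (g - 2)*(g - 1)*(g + 1)^2*(g + 2)*(g - 4)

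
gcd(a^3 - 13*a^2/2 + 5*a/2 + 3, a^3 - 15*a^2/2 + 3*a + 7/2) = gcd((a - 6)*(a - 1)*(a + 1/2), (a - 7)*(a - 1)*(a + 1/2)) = a^2 - a/2 - 1/2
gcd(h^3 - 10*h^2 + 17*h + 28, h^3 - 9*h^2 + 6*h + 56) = h^2 - 11*h + 28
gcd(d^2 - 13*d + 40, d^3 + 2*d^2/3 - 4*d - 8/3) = 1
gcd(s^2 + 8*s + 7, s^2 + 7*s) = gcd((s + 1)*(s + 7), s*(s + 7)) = s + 7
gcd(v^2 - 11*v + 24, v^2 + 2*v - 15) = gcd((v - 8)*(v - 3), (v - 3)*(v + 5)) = v - 3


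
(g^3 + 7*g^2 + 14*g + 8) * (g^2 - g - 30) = g^5 + 6*g^4 - 23*g^3 - 216*g^2 - 428*g - 240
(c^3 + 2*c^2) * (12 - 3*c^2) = -3*c^5 - 6*c^4 + 12*c^3 + 24*c^2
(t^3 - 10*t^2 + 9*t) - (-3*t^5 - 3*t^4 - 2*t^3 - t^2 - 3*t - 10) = 3*t^5 + 3*t^4 + 3*t^3 - 9*t^2 + 12*t + 10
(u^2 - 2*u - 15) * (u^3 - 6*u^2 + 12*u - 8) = u^5 - 8*u^4 + 9*u^3 + 58*u^2 - 164*u + 120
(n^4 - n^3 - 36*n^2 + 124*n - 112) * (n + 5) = n^5 + 4*n^4 - 41*n^3 - 56*n^2 + 508*n - 560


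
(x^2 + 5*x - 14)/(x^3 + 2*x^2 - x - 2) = (x^2 + 5*x - 14)/(x^3 + 2*x^2 - x - 2)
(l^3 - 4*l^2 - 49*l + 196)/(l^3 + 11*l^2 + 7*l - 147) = (l^2 - 11*l + 28)/(l^2 + 4*l - 21)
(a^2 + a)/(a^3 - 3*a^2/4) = 4*(a + 1)/(a*(4*a - 3))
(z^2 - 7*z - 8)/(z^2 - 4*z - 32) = (z + 1)/(z + 4)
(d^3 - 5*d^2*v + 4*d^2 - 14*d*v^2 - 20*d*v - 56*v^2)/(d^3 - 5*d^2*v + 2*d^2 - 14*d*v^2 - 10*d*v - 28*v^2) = (d + 4)/(d + 2)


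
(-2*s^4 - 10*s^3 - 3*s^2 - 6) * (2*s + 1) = -4*s^5 - 22*s^4 - 16*s^3 - 3*s^2 - 12*s - 6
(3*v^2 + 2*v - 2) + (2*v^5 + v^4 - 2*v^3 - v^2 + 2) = 2*v^5 + v^4 - 2*v^3 + 2*v^2 + 2*v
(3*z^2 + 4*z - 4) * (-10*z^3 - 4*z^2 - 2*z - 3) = -30*z^5 - 52*z^4 + 18*z^3 - z^2 - 4*z + 12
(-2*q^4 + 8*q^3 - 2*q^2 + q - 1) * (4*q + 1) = -8*q^5 + 30*q^4 + 2*q^2 - 3*q - 1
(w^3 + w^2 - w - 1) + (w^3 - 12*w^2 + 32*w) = 2*w^3 - 11*w^2 + 31*w - 1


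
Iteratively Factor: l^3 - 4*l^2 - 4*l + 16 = (l - 2)*(l^2 - 2*l - 8) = (l - 4)*(l - 2)*(l + 2)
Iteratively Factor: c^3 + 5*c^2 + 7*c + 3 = (c + 1)*(c^2 + 4*c + 3) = (c + 1)^2*(c + 3)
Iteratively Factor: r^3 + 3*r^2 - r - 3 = (r + 3)*(r^2 - 1) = (r + 1)*(r + 3)*(r - 1)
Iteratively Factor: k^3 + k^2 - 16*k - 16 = (k + 1)*(k^2 - 16) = (k + 1)*(k + 4)*(k - 4)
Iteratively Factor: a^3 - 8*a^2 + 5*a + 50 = (a - 5)*(a^2 - 3*a - 10) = (a - 5)*(a + 2)*(a - 5)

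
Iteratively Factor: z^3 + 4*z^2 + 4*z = (z + 2)*(z^2 + 2*z) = (z + 2)^2*(z)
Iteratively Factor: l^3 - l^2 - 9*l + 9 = (l - 3)*(l^2 + 2*l - 3) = (l - 3)*(l + 3)*(l - 1)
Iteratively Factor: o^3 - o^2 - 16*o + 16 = (o - 1)*(o^2 - 16) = (o - 1)*(o + 4)*(o - 4)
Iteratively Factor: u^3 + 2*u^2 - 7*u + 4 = (u - 1)*(u^2 + 3*u - 4) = (u - 1)*(u + 4)*(u - 1)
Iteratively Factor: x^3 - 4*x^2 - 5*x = (x)*(x^2 - 4*x - 5) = x*(x - 5)*(x + 1)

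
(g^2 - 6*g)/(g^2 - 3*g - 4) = g*(6 - g)/(-g^2 + 3*g + 4)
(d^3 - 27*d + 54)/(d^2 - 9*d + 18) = (d^2 + 3*d - 18)/(d - 6)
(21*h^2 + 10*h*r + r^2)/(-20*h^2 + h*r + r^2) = (21*h^2 + 10*h*r + r^2)/(-20*h^2 + h*r + r^2)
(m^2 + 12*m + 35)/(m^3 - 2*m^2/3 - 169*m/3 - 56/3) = 3*(m + 5)/(3*m^2 - 23*m - 8)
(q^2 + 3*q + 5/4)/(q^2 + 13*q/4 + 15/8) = 2*(2*q + 1)/(4*q + 3)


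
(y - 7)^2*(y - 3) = y^3 - 17*y^2 + 91*y - 147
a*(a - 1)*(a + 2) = a^3 + a^2 - 2*a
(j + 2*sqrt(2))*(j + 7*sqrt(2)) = j^2 + 9*sqrt(2)*j + 28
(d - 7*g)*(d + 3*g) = d^2 - 4*d*g - 21*g^2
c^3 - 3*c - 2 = (c - 2)*(c + 1)^2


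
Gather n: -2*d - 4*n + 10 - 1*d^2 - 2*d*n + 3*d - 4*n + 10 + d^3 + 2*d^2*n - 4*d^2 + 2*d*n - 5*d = d^3 - 5*d^2 - 4*d + n*(2*d^2 - 8) + 20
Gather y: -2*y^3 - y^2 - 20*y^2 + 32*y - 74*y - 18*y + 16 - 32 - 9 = -2*y^3 - 21*y^2 - 60*y - 25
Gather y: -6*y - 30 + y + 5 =-5*y - 25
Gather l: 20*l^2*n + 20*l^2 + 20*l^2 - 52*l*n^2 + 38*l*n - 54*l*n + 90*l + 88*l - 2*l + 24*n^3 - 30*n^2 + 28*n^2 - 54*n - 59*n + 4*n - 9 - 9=l^2*(20*n + 40) + l*(-52*n^2 - 16*n + 176) + 24*n^3 - 2*n^2 - 109*n - 18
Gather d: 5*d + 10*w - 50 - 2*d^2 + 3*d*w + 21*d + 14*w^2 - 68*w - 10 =-2*d^2 + d*(3*w + 26) + 14*w^2 - 58*w - 60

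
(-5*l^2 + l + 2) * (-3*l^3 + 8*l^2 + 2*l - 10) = 15*l^5 - 43*l^4 - 8*l^3 + 68*l^2 - 6*l - 20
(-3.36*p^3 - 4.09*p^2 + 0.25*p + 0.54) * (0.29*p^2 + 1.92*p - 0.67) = -0.9744*p^5 - 7.6373*p^4 - 5.5291*p^3 + 3.3769*p^2 + 0.8693*p - 0.3618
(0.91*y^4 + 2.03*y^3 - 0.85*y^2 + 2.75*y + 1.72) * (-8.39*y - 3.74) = -7.6349*y^5 - 20.4351*y^4 - 0.4607*y^3 - 19.8935*y^2 - 24.7158*y - 6.4328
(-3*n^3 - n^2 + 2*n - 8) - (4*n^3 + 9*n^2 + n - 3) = -7*n^3 - 10*n^2 + n - 5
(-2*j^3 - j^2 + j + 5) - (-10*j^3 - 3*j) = 8*j^3 - j^2 + 4*j + 5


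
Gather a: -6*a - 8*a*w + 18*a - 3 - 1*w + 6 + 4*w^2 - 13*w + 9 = a*(12 - 8*w) + 4*w^2 - 14*w + 12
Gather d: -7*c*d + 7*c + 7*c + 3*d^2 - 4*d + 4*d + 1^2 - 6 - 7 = -7*c*d + 14*c + 3*d^2 - 12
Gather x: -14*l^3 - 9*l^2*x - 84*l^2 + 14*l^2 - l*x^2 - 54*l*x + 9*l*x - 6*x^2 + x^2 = -14*l^3 - 70*l^2 + x^2*(-l - 5) + x*(-9*l^2 - 45*l)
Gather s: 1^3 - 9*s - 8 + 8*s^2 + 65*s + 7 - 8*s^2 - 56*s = 0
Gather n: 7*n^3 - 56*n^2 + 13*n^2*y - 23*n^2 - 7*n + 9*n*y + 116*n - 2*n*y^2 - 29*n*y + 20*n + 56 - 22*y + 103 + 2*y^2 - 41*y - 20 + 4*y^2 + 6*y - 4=7*n^3 + n^2*(13*y - 79) + n*(-2*y^2 - 20*y + 129) + 6*y^2 - 57*y + 135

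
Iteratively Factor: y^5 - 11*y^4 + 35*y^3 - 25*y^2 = (y - 5)*(y^4 - 6*y^3 + 5*y^2) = y*(y - 5)*(y^3 - 6*y^2 + 5*y) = y*(y - 5)*(y - 1)*(y^2 - 5*y) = y^2*(y - 5)*(y - 1)*(y - 5)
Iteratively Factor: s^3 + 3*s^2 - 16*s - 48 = (s + 4)*(s^2 - s - 12) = (s + 3)*(s + 4)*(s - 4)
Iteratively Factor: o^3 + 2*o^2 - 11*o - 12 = (o - 3)*(o^2 + 5*o + 4) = (o - 3)*(o + 1)*(o + 4)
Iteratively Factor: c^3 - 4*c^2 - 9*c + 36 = (c - 3)*(c^2 - c - 12) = (c - 4)*(c - 3)*(c + 3)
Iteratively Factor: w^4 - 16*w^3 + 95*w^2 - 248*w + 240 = (w - 3)*(w^3 - 13*w^2 + 56*w - 80) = (w - 5)*(w - 3)*(w^2 - 8*w + 16) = (w - 5)*(w - 4)*(w - 3)*(w - 4)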